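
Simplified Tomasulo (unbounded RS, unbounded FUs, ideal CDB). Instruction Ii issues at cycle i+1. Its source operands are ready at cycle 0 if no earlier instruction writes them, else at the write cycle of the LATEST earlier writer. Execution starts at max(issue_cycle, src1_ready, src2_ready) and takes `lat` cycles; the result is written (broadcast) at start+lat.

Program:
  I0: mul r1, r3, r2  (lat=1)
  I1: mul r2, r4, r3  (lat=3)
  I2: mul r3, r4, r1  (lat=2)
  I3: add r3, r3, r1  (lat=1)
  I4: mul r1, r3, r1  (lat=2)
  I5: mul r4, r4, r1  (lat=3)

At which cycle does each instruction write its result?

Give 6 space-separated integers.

Answer: 2 5 5 6 8 11

Derivation:
I0 mul r1: issue@1 deps=(None,None) exec_start@1 write@2
I1 mul r2: issue@2 deps=(None,None) exec_start@2 write@5
I2 mul r3: issue@3 deps=(None,0) exec_start@3 write@5
I3 add r3: issue@4 deps=(2,0) exec_start@5 write@6
I4 mul r1: issue@5 deps=(3,0) exec_start@6 write@8
I5 mul r4: issue@6 deps=(None,4) exec_start@8 write@11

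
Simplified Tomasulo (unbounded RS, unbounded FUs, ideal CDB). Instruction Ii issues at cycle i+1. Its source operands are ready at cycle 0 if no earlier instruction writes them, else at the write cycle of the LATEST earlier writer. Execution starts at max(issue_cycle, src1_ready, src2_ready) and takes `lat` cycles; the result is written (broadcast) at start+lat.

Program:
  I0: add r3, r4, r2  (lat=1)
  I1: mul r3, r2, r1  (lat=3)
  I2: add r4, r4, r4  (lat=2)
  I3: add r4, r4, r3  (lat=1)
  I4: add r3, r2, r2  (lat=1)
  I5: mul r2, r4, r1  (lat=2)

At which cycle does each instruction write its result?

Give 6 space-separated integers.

I0 add r3: issue@1 deps=(None,None) exec_start@1 write@2
I1 mul r3: issue@2 deps=(None,None) exec_start@2 write@5
I2 add r4: issue@3 deps=(None,None) exec_start@3 write@5
I3 add r4: issue@4 deps=(2,1) exec_start@5 write@6
I4 add r3: issue@5 deps=(None,None) exec_start@5 write@6
I5 mul r2: issue@6 deps=(3,None) exec_start@6 write@8

Answer: 2 5 5 6 6 8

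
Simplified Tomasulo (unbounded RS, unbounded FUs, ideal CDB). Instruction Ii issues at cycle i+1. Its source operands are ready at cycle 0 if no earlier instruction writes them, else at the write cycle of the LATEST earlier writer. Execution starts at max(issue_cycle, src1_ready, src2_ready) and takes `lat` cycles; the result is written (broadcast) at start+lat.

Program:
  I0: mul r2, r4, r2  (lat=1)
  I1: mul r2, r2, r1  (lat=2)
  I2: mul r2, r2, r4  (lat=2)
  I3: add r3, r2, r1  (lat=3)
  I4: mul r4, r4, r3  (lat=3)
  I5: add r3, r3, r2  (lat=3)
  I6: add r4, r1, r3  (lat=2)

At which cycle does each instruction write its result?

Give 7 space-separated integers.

Answer: 2 4 6 9 12 12 14

Derivation:
I0 mul r2: issue@1 deps=(None,None) exec_start@1 write@2
I1 mul r2: issue@2 deps=(0,None) exec_start@2 write@4
I2 mul r2: issue@3 deps=(1,None) exec_start@4 write@6
I3 add r3: issue@4 deps=(2,None) exec_start@6 write@9
I4 mul r4: issue@5 deps=(None,3) exec_start@9 write@12
I5 add r3: issue@6 deps=(3,2) exec_start@9 write@12
I6 add r4: issue@7 deps=(None,5) exec_start@12 write@14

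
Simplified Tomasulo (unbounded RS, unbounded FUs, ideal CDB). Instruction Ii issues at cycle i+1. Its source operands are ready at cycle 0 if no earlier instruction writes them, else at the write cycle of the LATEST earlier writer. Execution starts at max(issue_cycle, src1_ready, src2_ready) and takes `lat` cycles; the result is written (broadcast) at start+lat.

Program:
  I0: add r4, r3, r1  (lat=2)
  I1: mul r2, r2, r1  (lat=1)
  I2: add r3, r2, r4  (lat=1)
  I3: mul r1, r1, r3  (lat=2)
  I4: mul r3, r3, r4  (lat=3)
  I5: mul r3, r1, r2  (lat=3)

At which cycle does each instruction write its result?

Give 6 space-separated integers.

I0 add r4: issue@1 deps=(None,None) exec_start@1 write@3
I1 mul r2: issue@2 deps=(None,None) exec_start@2 write@3
I2 add r3: issue@3 deps=(1,0) exec_start@3 write@4
I3 mul r1: issue@4 deps=(None,2) exec_start@4 write@6
I4 mul r3: issue@5 deps=(2,0) exec_start@5 write@8
I5 mul r3: issue@6 deps=(3,1) exec_start@6 write@9

Answer: 3 3 4 6 8 9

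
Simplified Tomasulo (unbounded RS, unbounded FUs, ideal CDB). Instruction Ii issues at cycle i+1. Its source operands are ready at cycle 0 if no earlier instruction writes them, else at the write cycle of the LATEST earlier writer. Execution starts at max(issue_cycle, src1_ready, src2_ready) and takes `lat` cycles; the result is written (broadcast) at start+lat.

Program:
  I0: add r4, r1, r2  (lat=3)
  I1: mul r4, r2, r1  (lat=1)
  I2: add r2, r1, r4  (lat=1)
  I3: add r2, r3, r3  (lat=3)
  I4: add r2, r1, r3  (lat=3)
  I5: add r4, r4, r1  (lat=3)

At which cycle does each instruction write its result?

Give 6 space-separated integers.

Answer: 4 3 4 7 8 9

Derivation:
I0 add r4: issue@1 deps=(None,None) exec_start@1 write@4
I1 mul r4: issue@2 deps=(None,None) exec_start@2 write@3
I2 add r2: issue@3 deps=(None,1) exec_start@3 write@4
I3 add r2: issue@4 deps=(None,None) exec_start@4 write@7
I4 add r2: issue@5 deps=(None,None) exec_start@5 write@8
I5 add r4: issue@6 deps=(1,None) exec_start@6 write@9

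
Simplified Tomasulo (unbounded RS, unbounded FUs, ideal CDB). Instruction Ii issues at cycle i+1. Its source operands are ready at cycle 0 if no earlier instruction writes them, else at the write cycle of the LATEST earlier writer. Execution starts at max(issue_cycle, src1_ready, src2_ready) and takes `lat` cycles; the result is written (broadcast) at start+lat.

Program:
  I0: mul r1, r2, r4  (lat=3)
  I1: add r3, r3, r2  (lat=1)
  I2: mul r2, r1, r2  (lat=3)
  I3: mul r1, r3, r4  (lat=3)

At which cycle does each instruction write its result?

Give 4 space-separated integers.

I0 mul r1: issue@1 deps=(None,None) exec_start@1 write@4
I1 add r3: issue@2 deps=(None,None) exec_start@2 write@3
I2 mul r2: issue@3 deps=(0,None) exec_start@4 write@7
I3 mul r1: issue@4 deps=(1,None) exec_start@4 write@7

Answer: 4 3 7 7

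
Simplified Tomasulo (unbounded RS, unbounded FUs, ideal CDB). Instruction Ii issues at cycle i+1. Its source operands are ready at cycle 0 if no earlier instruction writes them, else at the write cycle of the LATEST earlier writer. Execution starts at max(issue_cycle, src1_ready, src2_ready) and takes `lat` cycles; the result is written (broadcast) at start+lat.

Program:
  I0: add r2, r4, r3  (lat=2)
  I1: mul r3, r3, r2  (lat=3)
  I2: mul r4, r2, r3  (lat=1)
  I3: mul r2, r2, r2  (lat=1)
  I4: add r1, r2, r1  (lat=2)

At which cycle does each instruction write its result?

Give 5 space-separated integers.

Answer: 3 6 7 5 7

Derivation:
I0 add r2: issue@1 deps=(None,None) exec_start@1 write@3
I1 mul r3: issue@2 deps=(None,0) exec_start@3 write@6
I2 mul r4: issue@3 deps=(0,1) exec_start@6 write@7
I3 mul r2: issue@4 deps=(0,0) exec_start@4 write@5
I4 add r1: issue@5 deps=(3,None) exec_start@5 write@7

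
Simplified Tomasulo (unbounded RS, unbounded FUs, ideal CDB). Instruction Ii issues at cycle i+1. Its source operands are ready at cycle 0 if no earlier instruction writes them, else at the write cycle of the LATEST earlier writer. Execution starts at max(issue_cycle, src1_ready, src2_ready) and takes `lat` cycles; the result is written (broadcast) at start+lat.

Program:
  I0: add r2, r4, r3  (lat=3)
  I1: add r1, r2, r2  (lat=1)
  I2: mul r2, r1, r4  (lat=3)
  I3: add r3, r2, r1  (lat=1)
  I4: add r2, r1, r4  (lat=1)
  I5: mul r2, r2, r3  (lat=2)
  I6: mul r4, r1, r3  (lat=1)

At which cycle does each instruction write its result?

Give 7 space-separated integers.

Answer: 4 5 8 9 6 11 10

Derivation:
I0 add r2: issue@1 deps=(None,None) exec_start@1 write@4
I1 add r1: issue@2 deps=(0,0) exec_start@4 write@5
I2 mul r2: issue@3 deps=(1,None) exec_start@5 write@8
I3 add r3: issue@4 deps=(2,1) exec_start@8 write@9
I4 add r2: issue@5 deps=(1,None) exec_start@5 write@6
I5 mul r2: issue@6 deps=(4,3) exec_start@9 write@11
I6 mul r4: issue@7 deps=(1,3) exec_start@9 write@10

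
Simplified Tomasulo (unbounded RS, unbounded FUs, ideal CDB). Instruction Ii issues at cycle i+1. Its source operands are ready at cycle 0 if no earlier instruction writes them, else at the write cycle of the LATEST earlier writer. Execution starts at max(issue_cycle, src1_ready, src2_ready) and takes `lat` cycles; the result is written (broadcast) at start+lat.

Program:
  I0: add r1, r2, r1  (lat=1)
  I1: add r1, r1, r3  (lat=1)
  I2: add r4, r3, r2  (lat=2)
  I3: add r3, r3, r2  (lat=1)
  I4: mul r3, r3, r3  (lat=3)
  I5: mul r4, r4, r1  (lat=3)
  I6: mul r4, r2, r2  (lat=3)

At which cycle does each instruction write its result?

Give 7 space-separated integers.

I0 add r1: issue@1 deps=(None,None) exec_start@1 write@2
I1 add r1: issue@2 deps=(0,None) exec_start@2 write@3
I2 add r4: issue@3 deps=(None,None) exec_start@3 write@5
I3 add r3: issue@4 deps=(None,None) exec_start@4 write@5
I4 mul r3: issue@5 deps=(3,3) exec_start@5 write@8
I5 mul r4: issue@6 deps=(2,1) exec_start@6 write@9
I6 mul r4: issue@7 deps=(None,None) exec_start@7 write@10

Answer: 2 3 5 5 8 9 10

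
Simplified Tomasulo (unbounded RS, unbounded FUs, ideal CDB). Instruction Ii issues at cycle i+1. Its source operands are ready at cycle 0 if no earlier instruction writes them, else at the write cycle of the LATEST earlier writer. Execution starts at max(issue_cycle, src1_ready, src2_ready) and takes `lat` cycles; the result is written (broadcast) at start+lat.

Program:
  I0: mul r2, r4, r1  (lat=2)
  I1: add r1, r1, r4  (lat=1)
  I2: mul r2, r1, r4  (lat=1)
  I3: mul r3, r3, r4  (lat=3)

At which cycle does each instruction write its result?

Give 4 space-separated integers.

I0 mul r2: issue@1 deps=(None,None) exec_start@1 write@3
I1 add r1: issue@2 deps=(None,None) exec_start@2 write@3
I2 mul r2: issue@3 deps=(1,None) exec_start@3 write@4
I3 mul r3: issue@4 deps=(None,None) exec_start@4 write@7

Answer: 3 3 4 7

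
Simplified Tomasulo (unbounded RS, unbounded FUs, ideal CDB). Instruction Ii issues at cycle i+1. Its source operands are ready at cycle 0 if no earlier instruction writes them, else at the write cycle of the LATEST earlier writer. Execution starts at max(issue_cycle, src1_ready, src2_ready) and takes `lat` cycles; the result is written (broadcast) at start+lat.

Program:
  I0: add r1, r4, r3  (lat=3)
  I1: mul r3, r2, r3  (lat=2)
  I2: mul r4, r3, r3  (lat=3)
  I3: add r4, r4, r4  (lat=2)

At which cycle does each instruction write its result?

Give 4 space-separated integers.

I0 add r1: issue@1 deps=(None,None) exec_start@1 write@4
I1 mul r3: issue@2 deps=(None,None) exec_start@2 write@4
I2 mul r4: issue@3 deps=(1,1) exec_start@4 write@7
I3 add r4: issue@4 deps=(2,2) exec_start@7 write@9

Answer: 4 4 7 9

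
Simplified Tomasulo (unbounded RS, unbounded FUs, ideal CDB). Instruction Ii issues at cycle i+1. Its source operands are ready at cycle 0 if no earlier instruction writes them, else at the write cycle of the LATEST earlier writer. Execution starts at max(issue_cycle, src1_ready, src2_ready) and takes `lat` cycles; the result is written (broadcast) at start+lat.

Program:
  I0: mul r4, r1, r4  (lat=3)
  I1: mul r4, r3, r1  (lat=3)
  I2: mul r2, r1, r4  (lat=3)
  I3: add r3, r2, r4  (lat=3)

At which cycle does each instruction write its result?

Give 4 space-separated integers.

I0 mul r4: issue@1 deps=(None,None) exec_start@1 write@4
I1 mul r4: issue@2 deps=(None,None) exec_start@2 write@5
I2 mul r2: issue@3 deps=(None,1) exec_start@5 write@8
I3 add r3: issue@4 deps=(2,1) exec_start@8 write@11

Answer: 4 5 8 11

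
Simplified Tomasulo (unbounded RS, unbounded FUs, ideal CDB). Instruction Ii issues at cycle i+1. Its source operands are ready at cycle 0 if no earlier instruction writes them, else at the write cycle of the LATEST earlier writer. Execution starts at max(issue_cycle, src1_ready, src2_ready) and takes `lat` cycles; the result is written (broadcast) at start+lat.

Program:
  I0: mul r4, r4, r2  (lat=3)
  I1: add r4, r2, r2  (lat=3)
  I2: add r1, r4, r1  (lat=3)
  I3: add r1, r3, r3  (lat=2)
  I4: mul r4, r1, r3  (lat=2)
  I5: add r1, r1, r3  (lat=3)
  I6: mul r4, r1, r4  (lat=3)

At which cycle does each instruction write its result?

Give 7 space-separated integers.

Answer: 4 5 8 6 8 9 12

Derivation:
I0 mul r4: issue@1 deps=(None,None) exec_start@1 write@4
I1 add r4: issue@2 deps=(None,None) exec_start@2 write@5
I2 add r1: issue@3 deps=(1,None) exec_start@5 write@8
I3 add r1: issue@4 deps=(None,None) exec_start@4 write@6
I4 mul r4: issue@5 deps=(3,None) exec_start@6 write@8
I5 add r1: issue@6 deps=(3,None) exec_start@6 write@9
I6 mul r4: issue@7 deps=(5,4) exec_start@9 write@12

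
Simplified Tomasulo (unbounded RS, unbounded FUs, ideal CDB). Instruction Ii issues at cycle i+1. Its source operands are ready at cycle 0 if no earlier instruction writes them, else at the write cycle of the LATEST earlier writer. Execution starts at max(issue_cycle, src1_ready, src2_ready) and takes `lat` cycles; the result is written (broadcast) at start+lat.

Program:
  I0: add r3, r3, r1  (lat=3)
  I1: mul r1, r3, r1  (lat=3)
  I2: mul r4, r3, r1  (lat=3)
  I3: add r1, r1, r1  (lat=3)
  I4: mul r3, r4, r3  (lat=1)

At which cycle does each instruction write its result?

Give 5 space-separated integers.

I0 add r3: issue@1 deps=(None,None) exec_start@1 write@4
I1 mul r1: issue@2 deps=(0,None) exec_start@4 write@7
I2 mul r4: issue@3 deps=(0,1) exec_start@7 write@10
I3 add r1: issue@4 deps=(1,1) exec_start@7 write@10
I4 mul r3: issue@5 deps=(2,0) exec_start@10 write@11

Answer: 4 7 10 10 11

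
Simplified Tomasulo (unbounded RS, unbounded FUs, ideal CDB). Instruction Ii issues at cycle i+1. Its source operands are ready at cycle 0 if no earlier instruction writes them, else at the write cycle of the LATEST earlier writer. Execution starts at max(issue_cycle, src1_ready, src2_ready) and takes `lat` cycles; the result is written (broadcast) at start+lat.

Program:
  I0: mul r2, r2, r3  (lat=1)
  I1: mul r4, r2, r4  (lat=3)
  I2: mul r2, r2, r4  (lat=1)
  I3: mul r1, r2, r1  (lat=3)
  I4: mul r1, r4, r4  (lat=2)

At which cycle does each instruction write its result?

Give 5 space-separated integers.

Answer: 2 5 6 9 7

Derivation:
I0 mul r2: issue@1 deps=(None,None) exec_start@1 write@2
I1 mul r4: issue@2 deps=(0,None) exec_start@2 write@5
I2 mul r2: issue@3 deps=(0,1) exec_start@5 write@6
I3 mul r1: issue@4 deps=(2,None) exec_start@6 write@9
I4 mul r1: issue@5 deps=(1,1) exec_start@5 write@7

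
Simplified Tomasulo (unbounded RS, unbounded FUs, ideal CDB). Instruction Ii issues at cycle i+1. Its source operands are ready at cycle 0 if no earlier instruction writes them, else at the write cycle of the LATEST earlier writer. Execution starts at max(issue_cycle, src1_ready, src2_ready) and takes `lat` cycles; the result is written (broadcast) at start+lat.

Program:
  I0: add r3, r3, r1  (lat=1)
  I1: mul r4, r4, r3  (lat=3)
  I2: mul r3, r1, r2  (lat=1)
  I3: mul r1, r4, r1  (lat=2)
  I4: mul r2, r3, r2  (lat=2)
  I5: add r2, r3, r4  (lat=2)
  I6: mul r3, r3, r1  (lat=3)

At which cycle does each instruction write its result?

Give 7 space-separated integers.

I0 add r3: issue@1 deps=(None,None) exec_start@1 write@2
I1 mul r4: issue@2 deps=(None,0) exec_start@2 write@5
I2 mul r3: issue@3 deps=(None,None) exec_start@3 write@4
I3 mul r1: issue@4 deps=(1,None) exec_start@5 write@7
I4 mul r2: issue@5 deps=(2,None) exec_start@5 write@7
I5 add r2: issue@6 deps=(2,1) exec_start@6 write@8
I6 mul r3: issue@7 deps=(2,3) exec_start@7 write@10

Answer: 2 5 4 7 7 8 10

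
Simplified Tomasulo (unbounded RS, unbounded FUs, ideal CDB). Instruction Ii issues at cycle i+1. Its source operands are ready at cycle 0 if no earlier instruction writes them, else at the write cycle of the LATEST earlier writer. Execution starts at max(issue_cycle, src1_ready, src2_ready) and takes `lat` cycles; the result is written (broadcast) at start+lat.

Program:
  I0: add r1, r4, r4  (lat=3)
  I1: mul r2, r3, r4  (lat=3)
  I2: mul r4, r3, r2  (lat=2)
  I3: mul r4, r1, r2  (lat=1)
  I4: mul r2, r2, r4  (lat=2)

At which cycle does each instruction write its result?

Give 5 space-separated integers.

Answer: 4 5 7 6 8

Derivation:
I0 add r1: issue@1 deps=(None,None) exec_start@1 write@4
I1 mul r2: issue@2 deps=(None,None) exec_start@2 write@5
I2 mul r4: issue@3 deps=(None,1) exec_start@5 write@7
I3 mul r4: issue@4 deps=(0,1) exec_start@5 write@6
I4 mul r2: issue@5 deps=(1,3) exec_start@6 write@8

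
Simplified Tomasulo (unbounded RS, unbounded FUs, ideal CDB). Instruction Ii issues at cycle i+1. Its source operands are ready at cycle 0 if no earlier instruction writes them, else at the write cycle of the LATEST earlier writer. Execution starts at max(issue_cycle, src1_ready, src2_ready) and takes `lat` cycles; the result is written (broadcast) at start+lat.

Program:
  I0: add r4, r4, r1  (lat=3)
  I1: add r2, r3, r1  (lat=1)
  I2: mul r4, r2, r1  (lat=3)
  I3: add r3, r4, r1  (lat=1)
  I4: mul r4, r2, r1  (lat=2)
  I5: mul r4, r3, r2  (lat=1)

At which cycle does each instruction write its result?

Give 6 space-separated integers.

Answer: 4 3 6 7 7 8

Derivation:
I0 add r4: issue@1 deps=(None,None) exec_start@1 write@4
I1 add r2: issue@2 deps=(None,None) exec_start@2 write@3
I2 mul r4: issue@3 deps=(1,None) exec_start@3 write@6
I3 add r3: issue@4 deps=(2,None) exec_start@6 write@7
I4 mul r4: issue@5 deps=(1,None) exec_start@5 write@7
I5 mul r4: issue@6 deps=(3,1) exec_start@7 write@8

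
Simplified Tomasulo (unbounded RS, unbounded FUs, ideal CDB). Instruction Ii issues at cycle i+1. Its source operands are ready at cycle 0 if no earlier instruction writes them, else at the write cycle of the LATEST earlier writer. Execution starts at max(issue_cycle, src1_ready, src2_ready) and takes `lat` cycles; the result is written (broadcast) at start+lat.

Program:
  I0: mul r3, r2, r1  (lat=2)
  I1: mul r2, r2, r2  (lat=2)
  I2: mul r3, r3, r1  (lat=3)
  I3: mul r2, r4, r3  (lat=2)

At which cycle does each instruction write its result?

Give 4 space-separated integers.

I0 mul r3: issue@1 deps=(None,None) exec_start@1 write@3
I1 mul r2: issue@2 deps=(None,None) exec_start@2 write@4
I2 mul r3: issue@3 deps=(0,None) exec_start@3 write@6
I3 mul r2: issue@4 deps=(None,2) exec_start@6 write@8

Answer: 3 4 6 8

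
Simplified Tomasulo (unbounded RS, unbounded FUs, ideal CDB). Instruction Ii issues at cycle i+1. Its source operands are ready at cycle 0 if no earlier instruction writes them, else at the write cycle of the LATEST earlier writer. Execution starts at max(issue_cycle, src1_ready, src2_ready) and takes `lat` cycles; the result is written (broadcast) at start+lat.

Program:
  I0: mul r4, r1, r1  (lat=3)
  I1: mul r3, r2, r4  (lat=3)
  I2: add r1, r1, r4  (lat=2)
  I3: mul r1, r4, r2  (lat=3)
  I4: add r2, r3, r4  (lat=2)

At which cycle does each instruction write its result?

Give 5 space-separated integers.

Answer: 4 7 6 7 9

Derivation:
I0 mul r4: issue@1 deps=(None,None) exec_start@1 write@4
I1 mul r3: issue@2 deps=(None,0) exec_start@4 write@7
I2 add r1: issue@3 deps=(None,0) exec_start@4 write@6
I3 mul r1: issue@4 deps=(0,None) exec_start@4 write@7
I4 add r2: issue@5 deps=(1,0) exec_start@7 write@9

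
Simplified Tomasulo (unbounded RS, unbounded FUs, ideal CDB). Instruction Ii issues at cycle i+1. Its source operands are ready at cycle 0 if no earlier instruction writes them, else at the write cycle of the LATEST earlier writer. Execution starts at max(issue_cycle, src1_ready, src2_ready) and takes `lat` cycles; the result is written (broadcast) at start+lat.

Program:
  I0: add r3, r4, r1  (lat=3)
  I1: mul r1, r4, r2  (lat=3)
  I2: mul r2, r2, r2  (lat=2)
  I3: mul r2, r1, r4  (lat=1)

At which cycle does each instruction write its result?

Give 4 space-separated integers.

Answer: 4 5 5 6

Derivation:
I0 add r3: issue@1 deps=(None,None) exec_start@1 write@4
I1 mul r1: issue@2 deps=(None,None) exec_start@2 write@5
I2 mul r2: issue@3 deps=(None,None) exec_start@3 write@5
I3 mul r2: issue@4 deps=(1,None) exec_start@5 write@6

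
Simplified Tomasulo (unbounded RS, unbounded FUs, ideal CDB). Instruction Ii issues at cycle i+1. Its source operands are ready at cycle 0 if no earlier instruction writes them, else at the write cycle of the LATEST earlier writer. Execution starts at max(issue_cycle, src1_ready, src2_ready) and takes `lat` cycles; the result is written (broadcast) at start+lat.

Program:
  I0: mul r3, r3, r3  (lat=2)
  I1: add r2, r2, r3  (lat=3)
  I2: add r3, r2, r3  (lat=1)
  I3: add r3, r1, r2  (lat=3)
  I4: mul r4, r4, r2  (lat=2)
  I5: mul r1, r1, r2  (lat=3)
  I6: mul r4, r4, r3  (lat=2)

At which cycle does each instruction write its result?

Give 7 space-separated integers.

Answer: 3 6 7 9 8 9 11

Derivation:
I0 mul r3: issue@1 deps=(None,None) exec_start@1 write@3
I1 add r2: issue@2 deps=(None,0) exec_start@3 write@6
I2 add r3: issue@3 deps=(1,0) exec_start@6 write@7
I3 add r3: issue@4 deps=(None,1) exec_start@6 write@9
I4 mul r4: issue@5 deps=(None,1) exec_start@6 write@8
I5 mul r1: issue@6 deps=(None,1) exec_start@6 write@9
I6 mul r4: issue@7 deps=(4,3) exec_start@9 write@11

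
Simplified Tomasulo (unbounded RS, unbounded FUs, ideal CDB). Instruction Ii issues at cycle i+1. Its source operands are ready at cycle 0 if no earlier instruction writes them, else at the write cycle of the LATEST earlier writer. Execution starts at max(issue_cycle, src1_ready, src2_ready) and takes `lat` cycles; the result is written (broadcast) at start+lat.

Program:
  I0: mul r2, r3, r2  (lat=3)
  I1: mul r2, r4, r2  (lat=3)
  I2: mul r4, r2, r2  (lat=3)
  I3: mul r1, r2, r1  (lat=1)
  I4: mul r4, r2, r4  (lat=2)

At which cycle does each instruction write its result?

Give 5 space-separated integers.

I0 mul r2: issue@1 deps=(None,None) exec_start@1 write@4
I1 mul r2: issue@2 deps=(None,0) exec_start@4 write@7
I2 mul r4: issue@3 deps=(1,1) exec_start@7 write@10
I3 mul r1: issue@4 deps=(1,None) exec_start@7 write@8
I4 mul r4: issue@5 deps=(1,2) exec_start@10 write@12

Answer: 4 7 10 8 12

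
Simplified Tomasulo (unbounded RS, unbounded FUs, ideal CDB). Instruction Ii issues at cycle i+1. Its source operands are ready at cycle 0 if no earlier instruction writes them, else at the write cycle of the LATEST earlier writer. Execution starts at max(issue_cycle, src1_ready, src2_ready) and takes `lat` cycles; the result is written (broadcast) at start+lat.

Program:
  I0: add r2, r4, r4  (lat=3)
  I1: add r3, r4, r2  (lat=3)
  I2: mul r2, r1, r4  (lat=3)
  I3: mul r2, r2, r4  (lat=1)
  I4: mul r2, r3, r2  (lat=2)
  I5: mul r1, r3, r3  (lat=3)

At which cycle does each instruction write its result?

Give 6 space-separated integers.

Answer: 4 7 6 7 9 10

Derivation:
I0 add r2: issue@1 deps=(None,None) exec_start@1 write@4
I1 add r3: issue@2 deps=(None,0) exec_start@4 write@7
I2 mul r2: issue@3 deps=(None,None) exec_start@3 write@6
I3 mul r2: issue@4 deps=(2,None) exec_start@6 write@7
I4 mul r2: issue@5 deps=(1,3) exec_start@7 write@9
I5 mul r1: issue@6 deps=(1,1) exec_start@7 write@10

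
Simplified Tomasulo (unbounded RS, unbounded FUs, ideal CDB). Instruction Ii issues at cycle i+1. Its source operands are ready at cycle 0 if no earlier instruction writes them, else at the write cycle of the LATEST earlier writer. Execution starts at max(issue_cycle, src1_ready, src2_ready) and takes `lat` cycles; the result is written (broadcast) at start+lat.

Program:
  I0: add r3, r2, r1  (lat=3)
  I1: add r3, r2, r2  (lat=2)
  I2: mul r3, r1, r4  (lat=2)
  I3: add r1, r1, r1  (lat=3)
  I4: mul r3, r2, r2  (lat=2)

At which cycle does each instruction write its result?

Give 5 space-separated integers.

I0 add r3: issue@1 deps=(None,None) exec_start@1 write@4
I1 add r3: issue@2 deps=(None,None) exec_start@2 write@4
I2 mul r3: issue@3 deps=(None,None) exec_start@3 write@5
I3 add r1: issue@4 deps=(None,None) exec_start@4 write@7
I4 mul r3: issue@5 deps=(None,None) exec_start@5 write@7

Answer: 4 4 5 7 7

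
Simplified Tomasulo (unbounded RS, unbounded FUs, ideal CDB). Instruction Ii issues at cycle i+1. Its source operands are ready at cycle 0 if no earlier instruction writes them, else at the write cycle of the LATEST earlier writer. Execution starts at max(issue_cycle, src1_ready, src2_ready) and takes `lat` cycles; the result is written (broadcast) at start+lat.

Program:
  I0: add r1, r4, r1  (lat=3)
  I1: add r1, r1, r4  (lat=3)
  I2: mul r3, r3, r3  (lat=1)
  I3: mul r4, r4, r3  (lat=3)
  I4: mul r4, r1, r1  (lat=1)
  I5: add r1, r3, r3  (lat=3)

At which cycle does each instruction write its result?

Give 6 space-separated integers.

I0 add r1: issue@1 deps=(None,None) exec_start@1 write@4
I1 add r1: issue@2 deps=(0,None) exec_start@4 write@7
I2 mul r3: issue@3 deps=(None,None) exec_start@3 write@4
I3 mul r4: issue@4 deps=(None,2) exec_start@4 write@7
I4 mul r4: issue@5 deps=(1,1) exec_start@7 write@8
I5 add r1: issue@6 deps=(2,2) exec_start@6 write@9

Answer: 4 7 4 7 8 9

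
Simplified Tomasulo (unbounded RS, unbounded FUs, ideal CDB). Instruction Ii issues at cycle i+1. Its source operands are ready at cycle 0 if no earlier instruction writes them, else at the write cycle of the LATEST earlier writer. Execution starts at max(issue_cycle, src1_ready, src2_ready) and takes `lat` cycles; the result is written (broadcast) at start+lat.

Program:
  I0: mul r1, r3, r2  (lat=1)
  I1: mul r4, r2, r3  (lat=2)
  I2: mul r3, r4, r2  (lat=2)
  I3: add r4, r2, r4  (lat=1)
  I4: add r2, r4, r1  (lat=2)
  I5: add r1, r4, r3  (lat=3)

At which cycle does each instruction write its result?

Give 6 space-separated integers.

I0 mul r1: issue@1 deps=(None,None) exec_start@1 write@2
I1 mul r4: issue@2 deps=(None,None) exec_start@2 write@4
I2 mul r3: issue@3 deps=(1,None) exec_start@4 write@6
I3 add r4: issue@4 deps=(None,1) exec_start@4 write@5
I4 add r2: issue@5 deps=(3,0) exec_start@5 write@7
I5 add r1: issue@6 deps=(3,2) exec_start@6 write@9

Answer: 2 4 6 5 7 9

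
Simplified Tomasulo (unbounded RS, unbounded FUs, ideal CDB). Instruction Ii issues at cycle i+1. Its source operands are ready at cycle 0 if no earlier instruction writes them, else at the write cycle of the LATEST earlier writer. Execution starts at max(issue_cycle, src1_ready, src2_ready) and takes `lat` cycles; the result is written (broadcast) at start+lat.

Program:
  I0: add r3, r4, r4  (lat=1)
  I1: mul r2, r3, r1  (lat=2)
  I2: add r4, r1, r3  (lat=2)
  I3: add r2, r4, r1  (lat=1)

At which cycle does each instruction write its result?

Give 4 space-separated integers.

Answer: 2 4 5 6

Derivation:
I0 add r3: issue@1 deps=(None,None) exec_start@1 write@2
I1 mul r2: issue@2 deps=(0,None) exec_start@2 write@4
I2 add r4: issue@3 deps=(None,0) exec_start@3 write@5
I3 add r2: issue@4 deps=(2,None) exec_start@5 write@6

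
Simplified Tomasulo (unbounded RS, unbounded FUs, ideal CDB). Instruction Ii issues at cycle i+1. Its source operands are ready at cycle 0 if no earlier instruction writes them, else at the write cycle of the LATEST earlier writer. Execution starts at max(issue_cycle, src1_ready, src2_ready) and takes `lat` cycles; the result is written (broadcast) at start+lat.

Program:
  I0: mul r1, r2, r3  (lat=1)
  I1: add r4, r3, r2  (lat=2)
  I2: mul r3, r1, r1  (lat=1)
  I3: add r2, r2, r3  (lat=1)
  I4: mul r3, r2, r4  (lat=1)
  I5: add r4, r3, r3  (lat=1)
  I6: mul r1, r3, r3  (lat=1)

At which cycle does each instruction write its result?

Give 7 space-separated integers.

I0 mul r1: issue@1 deps=(None,None) exec_start@1 write@2
I1 add r4: issue@2 deps=(None,None) exec_start@2 write@4
I2 mul r3: issue@3 deps=(0,0) exec_start@3 write@4
I3 add r2: issue@4 deps=(None,2) exec_start@4 write@5
I4 mul r3: issue@5 deps=(3,1) exec_start@5 write@6
I5 add r4: issue@6 deps=(4,4) exec_start@6 write@7
I6 mul r1: issue@7 deps=(4,4) exec_start@7 write@8

Answer: 2 4 4 5 6 7 8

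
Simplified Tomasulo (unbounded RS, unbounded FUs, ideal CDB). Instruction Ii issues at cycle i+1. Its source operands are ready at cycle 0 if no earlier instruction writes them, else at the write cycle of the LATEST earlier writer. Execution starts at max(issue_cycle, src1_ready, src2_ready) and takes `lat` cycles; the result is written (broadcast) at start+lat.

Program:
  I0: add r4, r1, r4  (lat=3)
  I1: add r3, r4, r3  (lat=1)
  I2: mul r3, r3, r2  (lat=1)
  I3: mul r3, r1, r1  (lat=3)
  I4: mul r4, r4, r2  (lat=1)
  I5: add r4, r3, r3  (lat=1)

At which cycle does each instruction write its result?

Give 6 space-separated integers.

I0 add r4: issue@1 deps=(None,None) exec_start@1 write@4
I1 add r3: issue@2 deps=(0,None) exec_start@4 write@5
I2 mul r3: issue@3 deps=(1,None) exec_start@5 write@6
I3 mul r3: issue@4 deps=(None,None) exec_start@4 write@7
I4 mul r4: issue@5 deps=(0,None) exec_start@5 write@6
I5 add r4: issue@6 deps=(3,3) exec_start@7 write@8

Answer: 4 5 6 7 6 8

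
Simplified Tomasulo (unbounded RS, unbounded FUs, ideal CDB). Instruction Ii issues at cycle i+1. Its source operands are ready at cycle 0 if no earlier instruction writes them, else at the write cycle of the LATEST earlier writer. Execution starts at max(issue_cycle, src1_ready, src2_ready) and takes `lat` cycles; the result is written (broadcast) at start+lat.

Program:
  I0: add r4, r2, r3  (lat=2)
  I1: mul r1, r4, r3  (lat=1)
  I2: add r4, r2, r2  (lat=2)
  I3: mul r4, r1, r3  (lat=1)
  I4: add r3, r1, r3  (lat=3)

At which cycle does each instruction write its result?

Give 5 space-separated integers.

I0 add r4: issue@1 deps=(None,None) exec_start@1 write@3
I1 mul r1: issue@2 deps=(0,None) exec_start@3 write@4
I2 add r4: issue@3 deps=(None,None) exec_start@3 write@5
I3 mul r4: issue@4 deps=(1,None) exec_start@4 write@5
I4 add r3: issue@5 deps=(1,None) exec_start@5 write@8

Answer: 3 4 5 5 8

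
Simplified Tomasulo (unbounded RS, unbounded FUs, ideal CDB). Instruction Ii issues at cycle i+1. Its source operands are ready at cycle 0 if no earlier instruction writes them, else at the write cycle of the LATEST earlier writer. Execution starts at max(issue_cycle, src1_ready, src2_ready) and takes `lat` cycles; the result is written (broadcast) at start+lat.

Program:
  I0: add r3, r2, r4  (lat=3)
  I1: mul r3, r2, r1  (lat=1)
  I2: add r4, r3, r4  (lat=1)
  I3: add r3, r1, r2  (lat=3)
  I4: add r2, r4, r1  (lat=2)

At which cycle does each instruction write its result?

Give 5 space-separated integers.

I0 add r3: issue@1 deps=(None,None) exec_start@1 write@4
I1 mul r3: issue@2 deps=(None,None) exec_start@2 write@3
I2 add r4: issue@3 deps=(1,None) exec_start@3 write@4
I3 add r3: issue@4 deps=(None,None) exec_start@4 write@7
I4 add r2: issue@5 deps=(2,None) exec_start@5 write@7

Answer: 4 3 4 7 7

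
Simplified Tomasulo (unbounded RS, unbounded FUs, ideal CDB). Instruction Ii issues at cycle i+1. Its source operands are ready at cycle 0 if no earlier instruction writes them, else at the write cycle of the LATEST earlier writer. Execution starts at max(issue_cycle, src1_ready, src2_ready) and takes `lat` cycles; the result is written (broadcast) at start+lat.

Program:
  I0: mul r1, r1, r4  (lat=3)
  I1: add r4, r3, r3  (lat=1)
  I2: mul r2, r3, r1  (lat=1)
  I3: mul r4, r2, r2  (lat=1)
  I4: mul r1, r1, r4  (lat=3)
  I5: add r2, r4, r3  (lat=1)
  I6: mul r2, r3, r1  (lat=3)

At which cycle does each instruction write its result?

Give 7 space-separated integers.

I0 mul r1: issue@1 deps=(None,None) exec_start@1 write@4
I1 add r4: issue@2 deps=(None,None) exec_start@2 write@3
I2 mul r2: issue@3 deps=(None,0) exec_start@4 write@5
I3 mul r4: issue@4 deps=(2,2) exec_start@5 write@6
I4 mul r1: issue@5 deps=(0,3) exec_start@6 write@9
I5 add r2: issue@6 deps=(3,None) exec_start@6 write@7
I6 mul r2: issue@7 deps=(None,4) exec_start@9 write@12

Answer: 4 3 5 6 9 7 12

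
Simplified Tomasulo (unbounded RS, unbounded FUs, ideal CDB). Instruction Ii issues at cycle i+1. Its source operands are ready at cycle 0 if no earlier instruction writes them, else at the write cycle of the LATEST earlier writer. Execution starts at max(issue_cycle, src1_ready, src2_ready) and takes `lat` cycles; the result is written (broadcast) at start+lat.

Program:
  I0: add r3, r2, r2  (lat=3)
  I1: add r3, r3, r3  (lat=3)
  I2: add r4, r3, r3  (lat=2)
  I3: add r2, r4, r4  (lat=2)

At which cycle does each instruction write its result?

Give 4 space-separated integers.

Answer: 4 7 9 11

Derivation:
I0 add r3: issue@1 deps=(None,None) exec_start@1 write@4
I1 add r3: issue@2 deps=(0,0) exec_start@4 write@7
I2 add r4: issue@3 deps=(1,1) exec_start@7 write@9
I3 add r2: issue@4 deps=(2,2) exec_start@9 write@11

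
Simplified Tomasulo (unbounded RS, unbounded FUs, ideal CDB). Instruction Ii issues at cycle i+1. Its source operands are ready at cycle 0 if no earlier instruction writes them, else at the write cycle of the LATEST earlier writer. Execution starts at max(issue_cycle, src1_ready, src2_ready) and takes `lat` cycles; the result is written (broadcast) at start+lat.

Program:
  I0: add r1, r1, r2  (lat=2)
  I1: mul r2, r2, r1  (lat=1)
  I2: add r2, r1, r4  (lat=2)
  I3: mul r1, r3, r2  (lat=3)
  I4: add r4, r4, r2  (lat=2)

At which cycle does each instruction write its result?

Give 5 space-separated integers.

I0 add r1: issue@1 deps=(None,None) exec_start@1 write@3
I1 mul r2: issue@2 deps=(None,0) exec_start@3 write@4
I2 add r2: issue@3 deps=(0,None) exec_start@3 write@5
I3 mul r1: issue@4 deps=(None,2) exec_start@5 write@8
I4 add r4: issue@5 deps=(None,2) exec_start@5 write@7

Answer: 3 4 5 8 7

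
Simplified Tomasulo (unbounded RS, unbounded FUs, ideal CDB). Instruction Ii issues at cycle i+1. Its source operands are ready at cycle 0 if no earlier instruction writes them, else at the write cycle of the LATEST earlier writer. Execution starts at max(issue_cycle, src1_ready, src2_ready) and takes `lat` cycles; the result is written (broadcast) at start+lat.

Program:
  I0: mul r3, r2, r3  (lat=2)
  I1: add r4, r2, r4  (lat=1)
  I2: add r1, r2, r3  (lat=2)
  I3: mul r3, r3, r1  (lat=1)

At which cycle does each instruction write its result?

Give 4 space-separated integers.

I0 mul r3: issue@1 deps=(None,None) exec_start@1 write@3
I1 add r4: issue@2 deps=(None,None) exec_start@2 write@3
I2 add r1: issue@3 deps=(None,0) exec_start@3 write@5
I3 mul r3: issue@4 deps=(0,2) exec_start@5 write@6

Answer: 3 3 5 6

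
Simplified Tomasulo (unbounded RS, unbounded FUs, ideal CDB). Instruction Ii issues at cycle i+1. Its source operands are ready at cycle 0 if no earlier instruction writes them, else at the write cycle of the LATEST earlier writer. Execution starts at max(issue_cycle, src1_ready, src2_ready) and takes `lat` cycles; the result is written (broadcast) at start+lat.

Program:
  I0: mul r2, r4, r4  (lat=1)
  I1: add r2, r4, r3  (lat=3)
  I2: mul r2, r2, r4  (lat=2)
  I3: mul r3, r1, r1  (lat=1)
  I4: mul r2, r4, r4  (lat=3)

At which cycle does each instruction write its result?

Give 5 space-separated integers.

Answer: 2 5 7 5 8

Derivation:
I0 mul r2: issue@1 deps=(None,None) exec_start@1 write@2
I1 add r2: issue@2 deps=(None,None) exec_start@2 write@5
I2 mul r2: issue@3 deps=(1,None) exec_start@5 write@7
I3 mul r3: issue@4 deps=(None,None) exec_start@4 write@5
I4 mul r2: issue@5 deps=(None,None) exec_start@5 write@8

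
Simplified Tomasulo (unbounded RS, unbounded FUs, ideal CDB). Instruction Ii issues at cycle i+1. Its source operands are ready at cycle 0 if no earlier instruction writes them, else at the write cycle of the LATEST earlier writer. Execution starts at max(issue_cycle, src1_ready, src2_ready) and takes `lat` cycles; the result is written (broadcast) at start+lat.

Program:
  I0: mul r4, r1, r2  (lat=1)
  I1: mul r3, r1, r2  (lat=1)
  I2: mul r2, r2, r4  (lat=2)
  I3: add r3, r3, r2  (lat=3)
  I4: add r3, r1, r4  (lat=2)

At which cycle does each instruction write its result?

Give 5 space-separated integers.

I0 mul r4: issue@1 deps=(None,None) exec_start@1 write@2
I1 mul r3: issue@2 deps=(None,None) exec_start@2 write@3
I2 mul r2: issue@3 deps=(None,0) exec_start@3 write@5
I3 add r3: issue@4 deps=(1,2) exec_start@5 write@8
I4 add r3: issue@5 deps=(None,0) exec_start@5 write@7

Answer: 2 3 5 8 7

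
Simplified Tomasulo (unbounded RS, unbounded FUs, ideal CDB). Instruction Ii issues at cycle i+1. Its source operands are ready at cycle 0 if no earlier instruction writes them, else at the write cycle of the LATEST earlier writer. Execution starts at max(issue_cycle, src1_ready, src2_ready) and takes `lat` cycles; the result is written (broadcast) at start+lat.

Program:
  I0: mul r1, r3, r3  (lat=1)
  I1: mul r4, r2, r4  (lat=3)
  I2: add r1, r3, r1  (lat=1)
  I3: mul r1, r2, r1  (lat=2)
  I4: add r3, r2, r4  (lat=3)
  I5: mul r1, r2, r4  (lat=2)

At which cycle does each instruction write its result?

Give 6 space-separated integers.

Answer: 2 5 4 6 8 8

Derivation:
I0 mul r1: issue@1 deps=(None,None) exec_start@1 write@2
I1 mul r4: issue@2 deps=(None,None) exec_start@2 write@5
I2 add r1: issue@3 deps=(None,0) exec_start@3 write@4
I3 mul r1: issue@4 deps=(None,2) exec_start@4 write@6
I4 add r3: issue@5 deps=(None,1) exec_start@5 write@8
I5 mul r1: issue@6 deps=(None,1) exec_start@6 write@8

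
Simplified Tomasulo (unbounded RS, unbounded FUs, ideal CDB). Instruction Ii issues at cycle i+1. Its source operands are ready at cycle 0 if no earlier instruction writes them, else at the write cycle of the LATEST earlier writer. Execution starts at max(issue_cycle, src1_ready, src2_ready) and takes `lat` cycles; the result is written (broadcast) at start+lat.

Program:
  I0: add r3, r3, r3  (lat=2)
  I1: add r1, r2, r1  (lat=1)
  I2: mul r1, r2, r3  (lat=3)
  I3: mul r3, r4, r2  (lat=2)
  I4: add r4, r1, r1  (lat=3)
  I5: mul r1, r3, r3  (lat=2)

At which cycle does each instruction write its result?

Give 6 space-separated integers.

I0 add r3: issue@1 deps=(None,None) exec_start@1 write@3
I1 add r1: issue@2 deps=(None,None) exec_start@2 write@3
I2 mul r1: issue@3 deps=(None,0) exec_start@3 write@6
I3 mul r3: issue@4 deps=(None,None) exec_start@4 write@6
I4 add r4: issue@5 deps=(2,2) exec_start@6 write@9
I5 mul r1: issue@6 deps=(3,3) exec_start@6 write@8

Answer: 3 3 6 6 9 8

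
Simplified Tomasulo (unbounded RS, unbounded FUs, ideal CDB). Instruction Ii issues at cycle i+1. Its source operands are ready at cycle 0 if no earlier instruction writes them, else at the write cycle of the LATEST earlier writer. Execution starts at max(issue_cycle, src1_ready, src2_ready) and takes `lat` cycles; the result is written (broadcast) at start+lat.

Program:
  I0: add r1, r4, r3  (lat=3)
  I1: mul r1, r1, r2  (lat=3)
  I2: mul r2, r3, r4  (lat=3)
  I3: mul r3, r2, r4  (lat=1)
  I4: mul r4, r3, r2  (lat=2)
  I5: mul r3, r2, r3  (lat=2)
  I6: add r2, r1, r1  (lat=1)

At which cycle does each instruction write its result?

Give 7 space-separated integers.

Answer: 4 7 6 7 9 9 8

Derivation:
I0 add r1: issue@1 deps=(None,None) exec_start@1 write@4
I1 mul r1: issue@2 deps=(0,None) exec_start@4 write@7
I2 mul r2: issue@3 deps=(None,None) exec_start@3 write@6
I3 mul r3: issue@4 deps=(2,None) exec_start@6 write@7
I4 mul r4: issue@5 deps=(3,2) exec_start@7 write@9
I5 mul r3: issue@6 deps=(2,3) exec_start@7 write@9
I6 add r2: issue@7 deps=(1,1) exec_start@7 write@8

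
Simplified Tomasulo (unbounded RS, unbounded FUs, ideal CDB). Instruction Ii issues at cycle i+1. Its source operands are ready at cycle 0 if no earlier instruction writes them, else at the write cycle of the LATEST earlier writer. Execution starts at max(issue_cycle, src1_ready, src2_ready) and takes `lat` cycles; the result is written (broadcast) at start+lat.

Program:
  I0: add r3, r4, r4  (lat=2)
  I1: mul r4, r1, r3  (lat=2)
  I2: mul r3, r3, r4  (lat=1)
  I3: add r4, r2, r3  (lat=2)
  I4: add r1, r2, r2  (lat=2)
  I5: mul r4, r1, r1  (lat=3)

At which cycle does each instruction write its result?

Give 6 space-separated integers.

Answer: 3 5 6 8 7 10

Derivation:
I0 add r3: issue@1 deps=(None,None) exec_start@1 write@3
I1 mul r4: issue@2 deps=(None,0) exec_start@3 write@5
I2 mul r3: issue@3 deps=(0,1) exec_start@5 write@6
I3 add r4: issue@4 deps=(None,2) exec_start@6 write@8
I4 add r1: issue@5 deps=(None,None) exec_start@5 write@7
I5 mul r4: issue@6 deps=(4,4) exec_start@7 write@10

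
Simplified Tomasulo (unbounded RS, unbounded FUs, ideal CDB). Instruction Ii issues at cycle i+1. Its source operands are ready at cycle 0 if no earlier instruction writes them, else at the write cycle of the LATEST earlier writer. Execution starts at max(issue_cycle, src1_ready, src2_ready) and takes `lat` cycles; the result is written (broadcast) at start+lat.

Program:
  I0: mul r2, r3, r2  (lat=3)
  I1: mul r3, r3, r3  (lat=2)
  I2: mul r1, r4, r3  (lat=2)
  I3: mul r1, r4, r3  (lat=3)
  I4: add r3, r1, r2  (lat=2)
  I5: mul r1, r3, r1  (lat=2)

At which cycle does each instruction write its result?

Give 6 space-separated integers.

Answer: 4 4 6 7 9 11

Derivation:
I0 mul r2: issue@1 deps=(None,None) exec_start@1 write@4
I1 mul r3: issue@2 deps=(None,None) exec_start@2 write@4
I2 mul r1: issue@3 deps=(None,1) exec_start@4 write@6
I3 mul r1: issue@4 deps=(None,1) exec_start@4 write@7
I4 add r3: issue@5 deps=(3,0) exec_start@7 write@9
I5 mul r1: issue@6 deps=(4,3) exec_start@9 write@11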